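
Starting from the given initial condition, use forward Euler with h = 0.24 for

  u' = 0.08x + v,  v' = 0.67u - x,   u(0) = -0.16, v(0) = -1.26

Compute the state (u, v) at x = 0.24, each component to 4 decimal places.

-0.4624, -1.2857

Euler on (u,v): u_{n+1} = u_n + h·u', v_{n+1} = v_n + h·v'.
0.000000: (-0.160000, -1.260000); f=(-1.260000, -0.107200) → (-0.462400, -1.285728)
(u(0.24), v(0.24)) ≈ (-0.4624, -1.2857)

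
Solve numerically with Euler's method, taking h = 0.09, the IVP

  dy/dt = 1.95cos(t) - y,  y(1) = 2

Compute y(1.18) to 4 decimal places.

1.8237

Euler: y_{n+1} = y_n + h·f(t_n, y_n).
t=1.000000, y=2.000000: f=-0.946411 → y ← 2.000000 + 0.09·(-0.946411) = 1.914823
t=1.090000, y=1.914823: f=-1.012977 → y ← 1.914823 + 0.09·(-1.012977) = 1.823655
y(1.18) ≈ 1.8237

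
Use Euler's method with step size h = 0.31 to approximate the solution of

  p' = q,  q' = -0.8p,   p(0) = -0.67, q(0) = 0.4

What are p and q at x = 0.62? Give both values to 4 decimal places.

Euler on (p,q): p_{n+1} = p_n + h·p', q_{n+1} = q_n + h·q'.
0.000000: (-0.670000, 0.400000); f=(0.400000, 0.536000) → (-0.546000, 0.566160)
0.310000: (-0.546000, 0.566160); f=(0.566160, 0.436800) → (-0.370490, 0.701568)
(p(0.62), q(0.62)) ≈ (-0.3705, 0.7016)

-0.3705, 0.7016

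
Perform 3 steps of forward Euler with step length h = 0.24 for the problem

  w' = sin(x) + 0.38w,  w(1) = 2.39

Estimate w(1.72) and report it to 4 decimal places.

Euler: w_{n+1} = w_n + h·f(x_n, w_n).
x=1.000000, w=2.390000: f=1.749671 → w ← 2.390000 + 0.24·1.749671 = 2.809921
x=1.240000, w=2.809921: f=2.013554 → w ← 2.809921 + 0.24·2.013554 = 3.293174
x=1.480000, w=3.293174: f=2.247287 → w ← 3.293174 + 0.24·2.247287 = 3.832523
w(1.72) ≈ 3.8325

3.8325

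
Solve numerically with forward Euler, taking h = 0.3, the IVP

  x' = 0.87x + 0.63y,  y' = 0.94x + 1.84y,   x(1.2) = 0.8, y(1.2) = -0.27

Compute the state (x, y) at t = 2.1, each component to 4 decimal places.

1.4712, 0.2835

Euler on (x,y): x_{n+1} = x_n + h·x', y_{n+1} = y_n + h·y'.
1.200000: (0.800000, -0.270000); f=(0.525900, 0.255200) → (0.957770, -0.193440)
1.500000: (0.957770, -0.193440); f=(0.711393, 0.544374) → (1.171188, -0.030128)
1.800000: (1.171188, -0.030128); f=(0.999953, 1.045481) → (1.471174, 0.283517)
(x(2.1), y(2.1)) ≈ (1.4712, 0.2835)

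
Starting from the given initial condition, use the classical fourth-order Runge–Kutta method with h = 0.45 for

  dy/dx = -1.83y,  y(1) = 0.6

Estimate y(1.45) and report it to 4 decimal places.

0.2650

RK4: k1 = f(x_n, y_n); k2 = f(x_n + h/2, y_n + (h/2)·k1); k3 = f(x_n + h/2, y_n + (h/2)·k2); k4 = f(x_n + h, y_n + h·k3); y_{n+1} = y_n + (h/6)·(k1 + 2k2 + 2k3 + k4).
x=1.000000, y=0.600000:
  k1 = f(1.000000, 0.600000) = -1.098000
  k2 = f(1.225000, 0.352950) = -0.645899
  k3 = f(1.225000, 0.454673) = -0.832051
  k4 = f(1.450000, 0.225577) = -0.412806
  y ← 0.600000 + (0.45/6)·(k1 + 2k2 + 2k3 + k4) = 0.264997
y(1.45) ≈ 0.2650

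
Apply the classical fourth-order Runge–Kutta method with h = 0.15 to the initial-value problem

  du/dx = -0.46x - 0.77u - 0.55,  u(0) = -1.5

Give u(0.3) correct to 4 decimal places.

-1.3571

RK4: k1 = f(x_n, u_n); k2 = f(x_n + h/2, u_n + (h/2)·k1); k3 = f(x_n + h/2, u_n + (h/2)·k2); k4 = f(x_n + h, u_n + h·k3); u_{n+1} = u_n + (h/6)·(k1 + 2k2 + 2k3 + k4).
x=0.000000, u=-1.500000:
  k1 = f(0.000000, -1.500000) = 0.605000
  k2 = f(0.075000, -1.454625) = 0.535561
  k3 = f(0.075000, -1.459833) = 0.539571
  k4 = f(0.150000, -1.419064) = 0.473680
  u ← -1.500000 + (0.15/6)·(k1 + 2k2 + 2k3 + k4) = -1.419276
x=0.150000, u=-1.419276:
  k1 = f(0.150000, -1.419276) = 0.473843
  k2 = f(0.225000, -1.383738) = 0.411978
  k3 = f(0.225000, -1.388378) = 0.415551
  k4 = f(0.300000, -1.356944) = 0.356847
  u ← -1.419276 + (0.15/6)·(k1 + 2k2 + 2k3 + k4) = -1.357133
u(0.3) ≈ -1.3571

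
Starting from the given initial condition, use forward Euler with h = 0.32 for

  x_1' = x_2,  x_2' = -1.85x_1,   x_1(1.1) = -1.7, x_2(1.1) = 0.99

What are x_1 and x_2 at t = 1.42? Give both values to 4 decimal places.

-1.3832, 1.9964

Euler on (x_1,x_2): x_1_{n+1} = x_1_n + h·x_1', x_2_{n+1} = x_2_n + h·x_2'.
1.100000: (-1.700000, 0.990000); f=(0.990000, 3.145000) → (-1.383200, 1.996400)
(x_1(1.42), x_2(1.42)) ≈ (-1.3832, 1.9964)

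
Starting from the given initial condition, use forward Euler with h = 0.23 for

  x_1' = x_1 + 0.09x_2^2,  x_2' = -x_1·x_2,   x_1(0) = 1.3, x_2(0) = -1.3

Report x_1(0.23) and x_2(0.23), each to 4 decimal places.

1.6340, -0.9113

Euler on (x_1,x_2): x_1_{n+1} = x_1_n + h·x_1', x_2_{n+1} = x_2_n + h·x_2'.
0.000000: (1.300000, -1.300000); f=(1.452100, 1.690000) → (1.633983, -0.911300)
(x_1(0.23), x_2(0.23)) ≈ (1.6340, -0.9113)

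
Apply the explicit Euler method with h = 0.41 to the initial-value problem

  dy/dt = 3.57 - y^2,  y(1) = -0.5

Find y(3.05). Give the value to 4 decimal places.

1.8663

Euler: y_{n+1} = y_n + h·f(t_n, y_n).
t=1.000000, y=-0.500000: f=3.320000 → y ← -0.500000 + 0.41·3.320000 = 0.861200
t=1.410000, y=0.861200: f=2.828335 → y ← 0.861200 + 0.41·2.828335 = 2.020817
t=1.820000, y=2.020817: f=-0.513702 → y ← 2.020817 + 0.41·(-0.513702) = 1.810199
t=2.230000, y=1.810199: f=0.293178 → y ← 1.810199 + 0.41·0.293178 = 1.930402
t=2.640000, y=1.930402: f=-0.156454 → y ← 1.930402 + 0.41·(-0.156454) = 1.866256
y(3.05) ≈ 1.8663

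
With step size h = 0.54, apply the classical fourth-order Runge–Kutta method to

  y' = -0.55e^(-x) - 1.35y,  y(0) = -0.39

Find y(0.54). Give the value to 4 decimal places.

-0.3454

RK4: k1 = f(x_n, y_n); k2 = f(x_n + h/2, y_n + (h/2)·k1); k3 = f(x_n + h/2, y_n + (h/2)·k2); k4 = f(x_n + h, y_n + h·k3); y_{n+1} = y_n + (h/6)·(k1 + 2k2 + 2k3 + k4).
x=0.000000, y=-0.390000:
  k1 = f(0.000000, -0.390000) = -0.023500
  k2 = f(0.270000, -0.396345) = 0.115207
  k3 = f(0.270000, -0.358894) = 0.064648
  k4 = f(0.540000, -0.355090) = 0.158860
  y ← -0.390000 + (0.54/6)·(k1 + 2k2 + 2k3 + k4) = -0.345444
y(0.54) ≈ -0.3454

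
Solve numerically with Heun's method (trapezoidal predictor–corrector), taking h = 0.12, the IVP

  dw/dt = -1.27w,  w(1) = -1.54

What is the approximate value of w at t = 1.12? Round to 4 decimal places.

-1.3232

Heun: k1 = f(t_n, w_n); k2 = f(t_n + h, w_n + h·k1); w_{n+1} = w_n + (h/2)·(k1 + k2).
t=1.000000, w=-1.540000:
  k1 = f(1.000000, -1.540000) = 1.955800
  k2 = f(1.120000, -1.305304) = 1.657736
  w ← -1.540000 + (0.12/2)·(1.955800 + 1.657736) = -1.323188
w(1.12) ≈ -1.3232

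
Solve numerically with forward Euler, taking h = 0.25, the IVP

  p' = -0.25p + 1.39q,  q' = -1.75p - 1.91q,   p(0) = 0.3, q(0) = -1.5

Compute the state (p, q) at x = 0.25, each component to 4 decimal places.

Euler on (p,q): p_{n+1} = p_n + h·p', q_{n+1} = q_n + h·q'.
0.000000: (0.300000, -1.500000); f=(-2.160000, 2.340000) → (-0.240000, -0.915000)
(p(0.25), q(0.25)) ≈ (-0.2400, -0.9150)

-0.2400, -0.9150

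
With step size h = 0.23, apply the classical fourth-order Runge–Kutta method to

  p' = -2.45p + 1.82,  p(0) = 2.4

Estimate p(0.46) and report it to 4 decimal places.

1.2806

RK4: k1 = f(t_n, p_n); k2 = f(t_n + h/2, p_n + (h/2)·k1); k3 = f(t_n + h/2, p_n + (h/2)·k2); k4 = f(t_n + h, p_n + h·k3); p_{n+1} = p_n + (h/6)·(k1 + 2k2 + 2k3 + k4).
t=0.000000, p=2.400000:
  k1 = f(0.000000, 2.400000) = -4.060000
  k2 = f(0.115000, 1.933100) = -2.916095
  k3 = f(0.115000, 2.064649) = -3.238390
  k4 = f(0.230000, 1.655170) = -2.235167
  p ← 2.400000 + (0.23/6)·(k1 + 2k2 + 2k3 + k4) = 1.686841
t=0.230000, p=1.686841:
  k1 = f(0.230000, 1.686841) = -2.312761
  k2 = f(0.345000, 1.420874) = -1.661141
  k3 = f(0.345000, 1.495810) = -1.844735
  k4 = f(0.460000, 1.262552) = -1.273253
  p ← 1.686841 + (0.23/6)·(k1 + 2k2 + 2k3 + k4) = 1.280594
p(0.46) ≈ 1.2806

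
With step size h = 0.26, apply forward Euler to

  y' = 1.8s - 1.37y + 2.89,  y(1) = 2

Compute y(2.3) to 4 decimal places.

4.1210

Euler: y_{n+1} = y_n + h·f(s_n, y_n).
s=1.000000, y=2.000000: f=1.950000 → y ← 2.000000 + 0.26·1.950000 = 2.507000
s=1.260000, y=2.507000: f=1.723410 → y ← 2.507000 + 0.26·1.723410 = 2.955087
s=1.520000, y=2.955087: f=1.577531 → y ← 2.955087 + 0.26·1.577531 = 3.365245
s=1.780000, y=3.365245: f=1.483615 → y ← 3.365245 + 0.26·1.483615 = 3.750985
s=2.040000, y=3.750985: f=1.423151 → y ← 3.750985 + 0.26·1.423151 = 4.121004
y(2.3) ≈ 4.1210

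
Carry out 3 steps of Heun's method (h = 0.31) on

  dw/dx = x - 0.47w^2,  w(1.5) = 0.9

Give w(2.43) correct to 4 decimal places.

1.8330

Heun: k1 = f(x_n, w_n); k2 = f(x_n + h, w_n + h·k1); w_{n+1} = w_n + (h/2)·(k1 + k2).
x=1.500000, w=0.900000:
  k1 = f(1.500000, 0.900000) = 1.119300
  k2 = f(1.810000, 1.246983) = 1.079166
  w ← 0.900000 + (0.31/2)·(1.119300 + 1.079166) = 1.240762
x=1.810000, w=1.240762:
  k1 = f(1.810000, 1.240762) = 1.086439
  k2 = f(2.120000, 1.577558) = 0.950316
  w ← 1.240762 + (0.31/2)·(1.086439 + 0.950316) = 1.556459
x=2.120000, w=1.556459:
  k1 = f(2.120000, 1.556459) = 0.981394
  k2 = f(2.430000, 1.860691) = 0.802779
  w ← 1.556459 + (0.31/2)·(0.981394 + 0.802779) = 1.833006
w(2.43) ≈ 1.8330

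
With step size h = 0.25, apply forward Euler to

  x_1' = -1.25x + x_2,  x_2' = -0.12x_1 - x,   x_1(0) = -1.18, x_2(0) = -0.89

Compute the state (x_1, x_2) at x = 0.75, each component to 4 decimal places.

-2.0693, -0.9492

Euler on (x_1,x_2): x_1_{n+1} = x_1_n + h·x_1', x_2_{n+1} = x_2_n + h·x_2'.
0.000000: (-1.180000, -0.890000); f=(-0.890000, 0.141600) → (-1.402500, -0.854600)
0.250000: (-1.402500, -0.854600); f=(-1.167100, -0.081700) → (-1.694275, -0.875025)
0.500000: (-1.694275, -0.875025); f=(-1.500025, -0.296687) → (-2.069281, -0.949197)
(x_1(0.75), x_2(0.75)) ≈ (-2.0693, -0.9492)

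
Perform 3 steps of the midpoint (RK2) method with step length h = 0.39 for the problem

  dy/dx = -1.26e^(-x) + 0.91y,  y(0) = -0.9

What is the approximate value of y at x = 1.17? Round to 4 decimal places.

Midpoint: k1 = f(x_n, y_n); k2 = f(x_n + h/2, y_n + (h/2)·k1); y_{n+1} = y_n + h·k2.
x=0.000000, y=-0.900000:
  k1 = f(0.000000, -0.900000) = -2.079000
  k2 = f(0.195000, -1.305405) = -2.224690
  y ← -0.900000 + 0.39·(-2.224690) = -1.767629
x=0.390000, y=-1.767629:
  k1 = f(0.390000, -1.767629) = -2.461634
  k2 = f(0.585000, -2.247648) = -2.747313
  y ← -1.767629 + 0.39·(-2.747313) = -2.839081
x=0.780000, y=-2.839081:
  k1 = f(0.780000, -2.839081) = -3.161155
  k2 = f(0.975000, -3.455507) = -3.619773
  y ← -2.839081 + 0.39·(-3.619773) = -4.250793
y(1.17) ≈ -4.2508

-4.2508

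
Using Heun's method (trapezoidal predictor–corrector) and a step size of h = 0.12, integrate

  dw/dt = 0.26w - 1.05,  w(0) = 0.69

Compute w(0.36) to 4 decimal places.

Heun: k1 = f(t_n, w_n); k2 = f(t_n + h, w_n + h·k1); w_{n+1} = w_n + (h/2)·(k1 + k2).
t=0.000000, w=0.690000:
  k1 = f(0.000000, 0.690000) = -0.870600
  k2 = f(0.120000, 0.585528) = -0.897763
  w ← 0.690000 + (0.12/2)·(-0.870600 + (-0.897763)) = 0.583898
t=0.120000, w=0.583898:
  k1 = f(0.120000, 0.583898) = -0.898186
  k2 = f(0.240000, 0.476116) = -0.926210
  w ← 0.583898 + (0.12/2)·(-0.898186 + (-0.926210)) = 0.474434
t=0.240000, w=0.474434:
  k1 = f(0.240000, 0.474434) = -0.926647
  k2 = f(0.360000, 0.363237) = -0.955558
  w ← 0.474434 + (0.12/2)·(-0.926647 + (-0.955558)) = 0.361502
w(0.36) ≈ 0.3615

0.3615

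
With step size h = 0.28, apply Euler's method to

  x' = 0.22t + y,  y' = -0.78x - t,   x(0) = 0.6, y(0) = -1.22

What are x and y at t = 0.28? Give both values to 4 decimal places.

Euler on (x,y): x_{n+1} = x_n + h·x', y_{n+1} = y_n + h·y'.
0.000000: (0.600000, -1.220000); f=(-1.220000, -0.468000) → (0.258400, -1.351040)
(x(0.28), y(0.28)) ≈ (0.2584, -1.3510)

0.2584, -1.3510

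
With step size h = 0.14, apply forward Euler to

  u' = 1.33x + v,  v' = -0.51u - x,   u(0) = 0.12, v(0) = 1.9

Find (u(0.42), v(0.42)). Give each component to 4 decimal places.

Euler on (u,v): u_{n+1} = u_n + h·u', v_{n+1} = v_n + h·v'.
0.000000: (0.120000, 1.900000); f=(1.900000, -0.061200) → (0.386000, 1.891432)
0.140000: (0.386000, 1.891432); f=(2.077632, -0.336860) → (0.676868, 1.844272)
0.280000: (0.676868, 1.844272); f=(2.216672, -0.625203) → (0.987203, 1.756743)
(u(0.42), v(0.42)) ≈ (0.9872, 1.7567)

0.9872, 1.7567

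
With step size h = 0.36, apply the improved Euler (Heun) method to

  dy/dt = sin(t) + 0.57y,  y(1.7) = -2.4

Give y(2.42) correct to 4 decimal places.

-2.8398

Heun: k1 = f(t_n, y_n); k2 = f(t_n + h, y_n + h·k1); y_{n+1} = y_n + (h/2)·(k1 + k2).
t=1.700000, y=-2.400000:
  k1 = f(1.700000, -2.400000) = -0.376335
  k2 = f(2.060000, -2.535481) = -0.562517
  y ← -2.400000 + (0.36/2)·(-0.376335 + (-0.562517)) = -2.568993
t=2.060000, y=-2.568993:
  k1 = f(2.060000, -2.568993) = -0.581619
  k2 = f(2.420000, -2.778376) = -0.923093
  y ← -2.568993 + (0.36/2)·(-0.581619 + (-0.923093)) = -2.839841
y(2.42) ≈ -2.8398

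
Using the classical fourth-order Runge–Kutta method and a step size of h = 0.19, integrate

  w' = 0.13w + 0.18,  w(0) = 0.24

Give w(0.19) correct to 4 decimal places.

RK4: k1 = f(t_n, w_n); k2 = f(t_n + h/2, w_n + (h/2)·k1); k3 = f(t_n + h/2, w_n + (h/2)·k2); k4 = f(t_n + h, w_n + h·k3); w_{n+1} = w_n + (h/6)·(k1 + 2k2 + 2k3 + k4).
t=0.000000, w=0.240000:
  k1 = f(0.000000, 0.240000) = 0.211200
  k2 = f(0.095000, 0.260064) = 0.213808
  k3 = f(0.095000, 0.260312) = 0.213841
  k4 = f(0.190000, 0.280630) = 0.216482
  w ← 0.240000 + (0.19/6)·(k1 + 2k2 + 2k3 + k4) = 0.280628
w(0.19) ≈ 0.2806

0.2806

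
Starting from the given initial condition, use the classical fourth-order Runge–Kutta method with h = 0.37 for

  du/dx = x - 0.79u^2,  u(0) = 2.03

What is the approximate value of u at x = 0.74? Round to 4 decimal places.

1.1131

RK4: k1 = f(x_n, u_n); k2 = f(x_n + h/2, u_n + (h/2)·k1); k3 = f(x_n + h/2, u_n + (h/2)·k2); k4 = f(x_n + h, u_n + h·k3); u_{n+1} = u_n + (h/6)·(k1 + 2k2 + 2k3 + k4).
x=0.000000, u=2.030000:
  k1 = f(0.000000, 2.030000) = -3.255511
  k2 = f(0.185000, 1.427730) = -1.425347
  k3 = f(0.185000, 1.766311) = -2.279684
  k4 = f(0.370000, 1.186517) = -0.742179
  u ← 2.030000 + (0.37/6)·(k1 + 2k2 + 2k3 + k4) = 1.326522
x=0.370000, u=1.326522:
  k1 = f(0.370000, 1.326522) = -1.020132
  k2 = f(0.555000, 1.137798) = -0.467721
  k3 = f(0.555000, 1.239994) = -0.659691
  k4 = f(0.740000, 1.082436) = -0.185618
  u ← 1.326522 + (0.37/6)·(k1 + 2k2 + 2k3 + k4) = 1.113120
u(0.74) ≈ 1.1131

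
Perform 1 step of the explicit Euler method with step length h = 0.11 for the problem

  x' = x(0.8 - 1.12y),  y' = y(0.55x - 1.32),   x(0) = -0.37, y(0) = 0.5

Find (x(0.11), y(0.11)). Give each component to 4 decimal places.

Euler on (x,y): x_{n+1} = x_n + h·x', y_{n+1} = y_n + h·y'.
0.000000: (-0.370000, 0.500000); f=(-0.088800, -0.761750) → (-0.379768, 0.416208)
(x(0.11), y(0.11)) ≈ (-0.3798, 0.4162)

-0.3798, 0.4162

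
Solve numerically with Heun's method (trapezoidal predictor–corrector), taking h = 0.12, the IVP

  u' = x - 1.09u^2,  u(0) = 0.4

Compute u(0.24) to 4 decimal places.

0.3896

Heun: k1 = f(x_n, u_n); k2 = f(x_n + h, u_n + h·k1); u_{n+1} = u_n + (h/2)·(k1 + k2).
x=0.000000, u=0.400000:
  k1 = f(0.000000, 0.400000) = -0.174400
  k2 = f(0.120000, 0.379072) = -0.036628
  u ← 0.400000 + (0.12/2)·(-0.174400 + (-0.036628)) = 0.387338
x=0.120000, u=0.387338:
  k1 = f(0.120000, 0.387338) = -0.043534
  k2 = f(0.240000, 0.382114) = 0.080848
  u ← 0.387338 + (0.12/2)·(-0.043534 + 0.080848) = 0.389577
u(0.24) ≈ 0.3896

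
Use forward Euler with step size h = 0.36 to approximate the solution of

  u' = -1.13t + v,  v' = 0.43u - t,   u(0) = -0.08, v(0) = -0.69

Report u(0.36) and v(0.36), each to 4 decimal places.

Euler on (u,v): u_{n+1} = u_n + h·u', v_{n+1} = v_n + h·v'.
0.000000: (-0.080000, -0.690000); f=(-0.690000, -0.034400) → (-0.328400, -0.702384)
(u(0.36), v(0.36)) ≈ (-0.3284, -0.7024)

-0.3284, -0.7024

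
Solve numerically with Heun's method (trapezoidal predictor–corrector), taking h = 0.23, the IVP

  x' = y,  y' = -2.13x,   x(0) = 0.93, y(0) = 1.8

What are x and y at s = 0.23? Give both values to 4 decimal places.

1.2916, 1.2430

Heun on (x,y): k1 = f(s_n, state_n); k2 = f(s_n + h, state_n + h·k1); state_{n+1} = state_n + (h/2)·(k1 + k2).
0.000000: (0.930000, 1.800000)
  k1 = (1.800000, -1.980900)
  predictor → (1.344000, 1.344393)
  k2 = (1.344393, -2.862720)
  → (1.291605, 1.242984)
(x(0.23), y(0.23)) ≈ (1.2916, 1.2430)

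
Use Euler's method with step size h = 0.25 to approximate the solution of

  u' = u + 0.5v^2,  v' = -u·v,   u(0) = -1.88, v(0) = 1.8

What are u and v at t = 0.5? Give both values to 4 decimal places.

Euler on (u,v): u_{n+1} = u_n + h·u', v_{n+1} = v_n + h·v'.
0.000000: (-1.880000, 1.800000); f=(-0.260000, 3.384000) → (-1.945000, 2.646000)
0.250000: (-1.945000, 2.646000); f=(1.555658, 5.146470) → (-1.556086, 3.932617)
(u(0.5), v(0.5)) ≈ (-1.5561, 3.9326)

-1.5561, 3.9326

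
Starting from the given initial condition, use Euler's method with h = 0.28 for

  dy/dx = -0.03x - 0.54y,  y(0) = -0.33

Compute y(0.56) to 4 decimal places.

-0.2401

Euler: y_{n+1} = y_n + h·f(x_n, y_n).
x=0.000000, y=-0.330000: f=0.178200 → y ← -0.330000 + 0.28·0.178200 = -0.280104
x=0.280000, y=-0.280104: f=0.142856 → y ← -0.280104 + 0.28·0.142856 = -0.240104
y(0.56) ≈ -0.2401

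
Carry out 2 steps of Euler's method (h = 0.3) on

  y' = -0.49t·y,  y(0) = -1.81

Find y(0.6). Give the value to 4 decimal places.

-1.7302

Euler: y_{n+1} = y_n + h·f(t_n, y_n).
t=0.000000, y=-1.810000: f=0.000000 → y ← -1.810000 + 0.3·0.000000 = -1.810000
t=0.300000, y=-1.810000: f=0.266070 → y ← -1.810000 + 0.3·0.266070 = -1.730179
y(0.6) ≈ -1.7302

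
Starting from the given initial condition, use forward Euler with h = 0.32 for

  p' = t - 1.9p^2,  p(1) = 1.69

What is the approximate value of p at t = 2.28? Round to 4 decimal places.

1.0328

Euler: p_{n+1} = p_n + h·f(t_n, p_n).
t=1.000000, p=1.690000: f=-4.426590 → p ← 1.690000 + 0.32·(-4.426590) = 0.273491
t=1.320000, p=0.273491: f=1.177885 → p ← 0.273491 + 0.32·1.177885 = 0.650414
t=1.640000, p=0.650414: f=0.836226 → p ← 0.650414 + 0.32·0.836226 = 0.918007
t=1.960000, p=0.918007: f=0.358801 → p ← 0.918007 + 0.32·0.358801 = 1.032823
p(2.28) ≈ 1.0328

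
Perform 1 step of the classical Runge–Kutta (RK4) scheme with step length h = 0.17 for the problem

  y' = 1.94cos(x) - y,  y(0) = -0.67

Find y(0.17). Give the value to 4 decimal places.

RK4: k1 = f(x_n, y_n); k2 = f(x_n + h/2, y_n + (h/2)·k1); k3 = f(x_n + h/2, y_n + (h/2)·k2); k4 = f(x_n + h, y_n + h·k3); y_{n+1} = y_n + (h/6)·(k1 + 2k2 + 2k3 + k4).
x=0.000000, y=-0.670000:
  k1 = f(0.000000, -0.670000) = 2.610000
  k2 = f(0.085000, -0.448150) = 2.381146
  k3 = f(0.085000, -0.467603) = 2.400599
  k4 = f(0.170000, -0.261898) = 2.173933
  y ← -0.670000 + (0.17/6)·(k1 + 2k2 + 2k3 + k4) = -0.263490
y(0.17) ≈ -0.2635

-0.2635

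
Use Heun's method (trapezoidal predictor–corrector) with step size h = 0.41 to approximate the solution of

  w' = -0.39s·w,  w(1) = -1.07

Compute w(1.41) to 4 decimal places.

Heun: k1 = f(s_n, w_n); k2 = f(s_n + h, w_n + h·k1); w_{n+1} = w_n + (h/2)·(k1 + k2).
s=1.000000, w=-1.070000:
  k1 = f(1.000000, -1.070000) = 0.417300
  k2 = f(1.410000, -0.898907) = 0.494309
  w ← -1.070000 + (0.41/2)·(0.417300 + 0.494309) = -0.883120
w(1.41) ≈ -0.8831

-0.8831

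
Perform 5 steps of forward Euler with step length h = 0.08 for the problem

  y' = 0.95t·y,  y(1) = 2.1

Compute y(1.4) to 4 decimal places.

Euler: y_{n+1} = y_n + h·f(t_n, y_n).
t=1.000000, y=2.100000: f=1.995000 → y ← 2.100000 + 0.08·1.995000 = 2.259600
t=1.080000, y=2.259600: f=2.318350 → y ← 2.259600 + 0.08·2.318350 = 2.445068
t=1.160000, y=2.445068: f=2.694465 → y ← 2.445068 + 0.08·2.694465 = 2.660625
t=1.240000, y=2.660625: f=3.134216 → y ← 2.660625 + 0.08·3.134216 = 2.911362
t=1.320000, y=2.911362: f=3.650849 → y ← 2.911362 + 0.08·3.650849 = 3.203430
y(1.4) ≈ 3.2034

3.2034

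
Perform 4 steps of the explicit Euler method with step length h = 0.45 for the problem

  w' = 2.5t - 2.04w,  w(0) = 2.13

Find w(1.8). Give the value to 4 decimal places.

Euler: w_{n+1} = w_n + h·f(t_n, w_n).
t=0.000000, w=2.130000: f=-4.345200 → w ← 2.130000 + 0.45·(-4.345200) = 0.174660
t=0.450000, w=0.174660: f=0.768694 → w ← 0.174660 + 0.45·0.768694 = 0.520572
t=0.900000, w=0.520572: f=1.188033 → w ← 0.520572 + 0.45·1.188033 = 1.055187
t=1.350000, w=1.055187: f=1.222419 → w ← 1.055187 + 0.45·1.222419 = 1.605275
w(1.8) ≈ 1.6053

1.6053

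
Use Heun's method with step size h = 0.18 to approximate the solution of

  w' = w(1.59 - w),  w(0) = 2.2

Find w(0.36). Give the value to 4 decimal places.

Heun: k1 = f(t_n, w_n); k2 = f(t_n + h, w_n + h·k1); w_{n+1} = w_n + (h/2)·(k1 + k2).
t=0.000000, w=2.200000:
  k1 = f(0.000000, 2.200000) = -1.342000
  k2 = f(0.180000, 1.958440) = -0.721568
  w ← 2.200000 + (0.18/2)·(-1.342000 + (-0.721568)) = 2.014279
t=0.180000, w=2.014279:
  k1 = f(0.180000, 2.014279) = -0.854616
  k2 = f(0.360000, 1.860448) = -0.503154
  w ← 2.014279 + (0.18/2)·(-0.854616 + (-0.503154)) = 1.892080
w(0.36) ≈ 1.8921

1.8921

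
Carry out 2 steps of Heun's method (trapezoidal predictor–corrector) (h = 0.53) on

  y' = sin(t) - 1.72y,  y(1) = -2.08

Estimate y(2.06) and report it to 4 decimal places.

Heun: k1 = f(t_n, y_n); k2 = f(t_n + h, y_n + h·k1); y_{n+1} = y_n + (h/2)·(k1 + k2).
t=1.000000, y=-2.080000:
  k1 = f(1.000000, -2.080000) = 4.419071
  k2 = f(1.530000, 0.262108) = 0.548343
  y ← -2.080000 + (0.53/2)·(4.419071 + 0.548343) = -0.763635
t=1.530000, y=-0.763635:
  k1 = f(1.530000, -0.763635) = 2.312621
  k2 = f(2.060000, 0.462054) = 0.087975
  y ← -0.763635 + (0.53/2)·(2.312621 + 0.087975) = -0.127477
y(2.06) ≈ -0.1275

-0.1275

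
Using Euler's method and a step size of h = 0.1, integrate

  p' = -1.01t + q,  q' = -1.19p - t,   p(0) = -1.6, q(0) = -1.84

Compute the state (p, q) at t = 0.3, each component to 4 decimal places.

-2.1240, -1.2342

Euler on (p,q): p_{n+1} = p_n + h·p', q_{n+1} = q_n + h·q'.
0.000000: (-1.600000, -1.840000); f=(-1.840000, 1.904000) → (-1.784000, -1.649600)
0.100000: (-1.784000, -1.649600); f=(-1.750600, 2.022960) → (-1.959060, -1.447304)
0.200000: (-1.959060, -1.447304); f=(-1.649304, 2.131281) → (-2.123990, -1.234176)
(p(0.3), q(0.3)) ≈ (-2.1240, -1.2342)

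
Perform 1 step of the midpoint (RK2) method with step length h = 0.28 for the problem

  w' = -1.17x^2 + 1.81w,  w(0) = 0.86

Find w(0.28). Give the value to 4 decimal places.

Midpoint: k1 = f(x_n, w_n); k2 = f(x_n + h/2, w_n + (h/2)·k1); w_{n+1} = w_n + h·k2.
x=0.000000, w=0.860000:
  k1 = f(0.000000, 0.860000) = 1.556600
  k2 = f(0.140000, 1.077924) = 1.928110
  w ← 0.860000 + 0.28·1.928110 = 1.399871
w(0.28) ≈ 1.3999

1.3999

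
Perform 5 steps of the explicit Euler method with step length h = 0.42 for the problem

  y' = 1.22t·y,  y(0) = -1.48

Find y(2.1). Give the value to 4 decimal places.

-7.8779

Euler: y_{n+1} = y_n + h·f(t_n, y_n).
t=0.000000, y=-1.480000: f=0.000000 → y ← -1.480000 + 0.42·0.000000 = -1.480000
t=0.420000, y=-1.480000: f=-0.758352 → y ← -1.480000 + 0.42·(-0.758352) = -1.798508
t=0.840000, y=-1.798508: f=-1.843111 → y ← -1.798508 + 0.42·(-1.843111) = -2.572614
t=1.260000, y=-2.572614: f=-3.954623 → y ← -2.572614 + 0.42·(-3.954623) = -4.233556
t=1.680000, y=-4.233556: f=-8.677096 → y ← -4.233556 + 0.42·(-8.677096) = -7.877936
y(2.1) ≈ -7.8779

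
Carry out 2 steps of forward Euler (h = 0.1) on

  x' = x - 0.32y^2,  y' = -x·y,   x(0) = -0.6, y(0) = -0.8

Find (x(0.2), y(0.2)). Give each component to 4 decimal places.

Euler on (x,y): x_{n+1} = x_n + h·x', y_{n+1} = y_n + h·y'.
0.000000: (-0.600000, -0.800000); f=(-0.804800, -0.480000) → (-0.680480, -0.848000)
0.100000: (-0.680480, -0.848000); f=(-0.910593, -0.577047) → (-0.771539, -0.905705)
(x(0.2), y(0.2)) ≈ (-0.7715, -0.9057)

-0.7715, -0.9057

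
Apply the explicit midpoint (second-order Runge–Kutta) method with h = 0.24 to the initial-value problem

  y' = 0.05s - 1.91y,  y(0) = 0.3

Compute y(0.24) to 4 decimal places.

Midpoint: k1 = f(s_n, y_n); k2 = f(s_n + h/2, y_n + (h/2)·k1); y_{n+1} = y_n + h·k2.
s=0.000000, y=0.300000:
  k1 = f(0.000000, 0.300000) = -0.573000
  k2 = f(0.120000, 0.231240) = -0.435668
  y ← 0.300000 + 0.24·(-0.435668) = 0.195440
y(0.24) ≈ 0.1954

0.1954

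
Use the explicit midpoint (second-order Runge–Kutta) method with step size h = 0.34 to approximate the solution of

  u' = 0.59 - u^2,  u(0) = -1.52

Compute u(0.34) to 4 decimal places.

-2.4363

Midpoint: k1 = f(t_n, u_n); k2 = f(t_n + h/2, u_n + (h/2)·k1); u_{n+1} = u_n + h·k2.
t=0.000000, u=-1.520000:
  k1 = f(0.000000, -1.520000) = -1.720400
  k2 = f(0.170000, -1.812468) = -2.695040
  u ← -1.520000 + 0.34·(-2.695040) = -2.436314
u(0.34) ≈ -2.4363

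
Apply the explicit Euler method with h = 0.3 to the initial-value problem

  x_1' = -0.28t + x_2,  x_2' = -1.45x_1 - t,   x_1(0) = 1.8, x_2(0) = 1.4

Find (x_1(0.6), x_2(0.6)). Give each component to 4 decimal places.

Euler on (x_1,x_2): x_1_{n+1} = x_1_n + h·x_1', x_2_{n+1} = x_2_n + h·x_2'.
0.000000: (1.800000, 1.400000); f=(1.400000, -2.610000) → (2.220000, 0.617000)
0.300000: (2.220000, 0.617000); f=(0.533000, -3.519000) → (2.379900, -0.438700)
(x_1(0.6), x_2(0.6)) ≈ (2.3799, -0.4387)

2.3799, -0.4387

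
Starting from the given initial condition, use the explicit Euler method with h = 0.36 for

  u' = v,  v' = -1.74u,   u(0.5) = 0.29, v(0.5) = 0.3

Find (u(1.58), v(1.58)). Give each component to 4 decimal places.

0.3935, -0.4070

Euler on (u,v): u_{n+1} = u_n + h·u', v_{n+1} = v_n + h·v'.
0.500000: (0.290000, 0.300000); f=(0.300000, -0.504600) → (0.398000, 0.118344)
0.860000: (0.398000, 0.118344); f=(0.118344, -0.692520) → (0.440604, -0.130963)
1.220000: (0.440604, -0.130963); f=(-0.130963, -0.766651) → (0.393457, -0.406957)
(u(1.58), v(1.58)) ≈ (0.3935, -0.4070)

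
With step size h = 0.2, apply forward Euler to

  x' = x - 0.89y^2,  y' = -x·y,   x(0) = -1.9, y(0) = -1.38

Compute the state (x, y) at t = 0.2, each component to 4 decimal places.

Euler on (x,y): x_{n+1} = x_n + h·x', y_{n+1} = y_n + h·y'.
0.000000: (-1.900000, -1.380000); f=(-3.594916, -2.622000) → (-2.618983, -1.904400)
(x(0.2), y(0.2)) ≈ (-2.6190, -1.9044)

-2.6190, -1.9044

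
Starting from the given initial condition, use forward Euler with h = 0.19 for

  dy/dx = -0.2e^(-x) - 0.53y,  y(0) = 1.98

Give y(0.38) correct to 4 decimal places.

Euler: y_{n+1} = y_n + h·f(x_n, y_n).
x=0.000000, y=1.980000: f=-1.249400 → y ← 1.980000 + 0.19·(-1.249400) = 1.742614
x=0.190000, y=1.742614: f=-1.088977 → y ← 1.742614 + 0.19·(-1.088977) = 1.535708
y(0.38) ≈ 1.5357

1.5357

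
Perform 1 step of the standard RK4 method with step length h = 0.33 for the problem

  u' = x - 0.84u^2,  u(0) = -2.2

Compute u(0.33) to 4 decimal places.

RK4: k1 = f(x_n, u_n); k2 = f(x_n + h/2, u_n + (h/2)·k1); k3 = f(x_n + h/2, u_n + (h/2)·k2); k4 = f(x_n + h, u_n + h·k3); u_{n+1} = u_n + (h/6)·(k1 + 2k2 + 2k3 + k4).
x=0.000000, u=-2.200000:
  k1 = f(0.000000, -2.200000) = -4.065600
  k2 = f(0.165000, -2.870824) = -6.757970
  k3 = f(0.165000, -3.315065) = -9.066311
  k4 = f(0.330000, -5.191883) = -22.312742
  u ← -2.200000 + (0.33/6)·(k1 + 2k2 + 2k3 + k4) = -5.391480
u(0.33) ≈ -5.3915

-5.3915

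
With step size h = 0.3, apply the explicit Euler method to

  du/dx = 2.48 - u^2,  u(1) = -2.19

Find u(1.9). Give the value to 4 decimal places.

Euler: u_{n+1} = u_n + h·f(x_n, u_n).
x=1.000000, u=-2.190000: f=-2.316100 → u ← -2.190000 + 0.3·(-2.316100) = -2.884830
x=1.300000, u=-2.884830: f=-5.842244 → u ← -2.884830 + 0.3·(-5.842244) = -4.637503
x=1.600000, u=-4.637503: f=-19.026436 → u ← -4.637503 + 0.3·(-19.026436) = -10.345434
u(1.9) ≈ -10.3454

-10.3454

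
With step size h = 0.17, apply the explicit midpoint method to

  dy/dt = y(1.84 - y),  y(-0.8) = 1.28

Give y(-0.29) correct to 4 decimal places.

Midpoint: k1 = f(t_n, y_n); k2 = f(t_n + h/2, y_n + (h/2)·k1); y_{n+1} = y_n + h·k2.
t=-0.800000, y=1.280000:
  k1 = f(-0.800000, 1.280000) = 0.716800
  k2 = f(-0.715000, 1.340928) = 0.669220
  y ← 1.280000 + 0.17·0.669220 = 1.393767
t=-0.630000, y=1.393767:
  k1 = f(-0.630000, 1.393767) = 0.621945
  k2 = f(-0.545000, 1.446633) = 0.569058
  y ← 1.393767 + 0.17·0.569058 = 1.490507
t=-0.460000, y=1.490507:
  k1 = f(-0.460000, 1.490507) = 0.520922
  k2 = f(-0.375000, 1.534786) = 0.468439
  y ← 1.490507 + 0.17·0.468439 = 1.570142
y(-0.29) ≈ 1.5701

1.5701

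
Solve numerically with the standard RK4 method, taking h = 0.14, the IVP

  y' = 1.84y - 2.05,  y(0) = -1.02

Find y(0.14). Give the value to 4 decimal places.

-1.6470

RK4: k1 = f(x_n, y_n); k2 = f(x_n + h/2, y_n + (h/2)·k1); k3 = f(x_n + h/2, y_n + (h/2)·k2); k4 = f(x_n + h, y_n + h·k3); y_{n+1} = y_n + (h/6)·(k1 + 2k2 + 2k3 + k4).
x=0.000000, y=-1.020000:
  k1 = f(0.000000, -1.020000) = -3.926800
  k2 = f(0.070000, -1.294876) = -4.432572
  k3 = f(0.070000, -1.330280) = -4.497715
  k4 = f(0.140000, -1.649680) = -5.085411
  y ← -1.020000 + (0.14/6)·(k1 + 2k2 + 2k3 + k4) = -1.647032
y(0.14) ≈ -1.6470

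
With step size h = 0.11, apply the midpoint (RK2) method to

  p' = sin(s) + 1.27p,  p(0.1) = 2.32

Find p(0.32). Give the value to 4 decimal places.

Midpoint: k1 = f(s_n, p_n); k2 = f(s_n + h/2, p_n + (h/2)·k1); p_{n+1} = p_n + h·k2.
s=0.100000, p=2.320000:
  k1 = f(0.100000, 2.320000) = 3.046233
  k2 = f(0.155000, 2.487543) = 3.313560
  p ← 2.320000 + 0.11·3.313560 = 2.684492
s=0.210000, p=2.684492:
  k1 = f(0.210000, 2.684492) = 3.617764
  k2 = f(0.265000, 2.883469) = 3.923914
  p ← 2.684492 + 0.11·3.923914 = 3.116122
p(0.32) ≈ 3.1161

3.1161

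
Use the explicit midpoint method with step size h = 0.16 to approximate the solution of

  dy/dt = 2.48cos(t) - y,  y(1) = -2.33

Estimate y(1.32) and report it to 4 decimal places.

-1.4335

Midpoint: k1 = f(t_n, y_n); k2 = f(t_n + h/2, y_n + (h/2)·k1); y_{n+1} = y_n + h·k2.
t=1.000000, y=-2.330000:
  k1 = f(1.000000, -2.330000) = 3.669950
  k2 = f(1.080000, -2.036404) = 3.205298
  y ← -2.330000 + 0.16·3.205298 = -1.817152
t=1.160000, y=-1.817152:
  k1 = f(1.160000, -1.817152) = 2.807514
  k2 = f(1.240000, -1.592551) = 2.398046
  y ← -1.817152 + 0.16·2.398046 = -1.433465
y(1.32) ≈ -1.4335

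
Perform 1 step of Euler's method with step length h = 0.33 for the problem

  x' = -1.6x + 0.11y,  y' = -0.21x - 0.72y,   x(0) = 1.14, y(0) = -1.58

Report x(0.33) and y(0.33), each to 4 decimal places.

0.4807, -1.2836

Euler on (x,y): x_{n+1} = x_n + h·x', y_{n+1} = y_n + h·y'.
0.000000: (1.140000, -1.580000); f=(-1.997800, 0.898200) → (0.480726, -1.283594)
(x(0.33), y(0.33)) ≈ (0.4807, -1.2836)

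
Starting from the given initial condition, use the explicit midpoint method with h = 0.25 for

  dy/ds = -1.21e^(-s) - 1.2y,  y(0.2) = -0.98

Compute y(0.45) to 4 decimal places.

Midpoint: k1 = f(s_n, y_n); k2 = f(s_n + h/2, y_n + (h/2)·k1); y_{n+1} = y_n + h·k2.
s=0.200000, y=-0.980000:
  k1 = f(0.200000, -0.980000) = 0.185336
  k2 = f(0.325000, -0.956833) = 0.273942
  y ← -0.980000 + 0.25·0.273942 = -0.911515
y(0.45) ≈ -0.9115

-0.9115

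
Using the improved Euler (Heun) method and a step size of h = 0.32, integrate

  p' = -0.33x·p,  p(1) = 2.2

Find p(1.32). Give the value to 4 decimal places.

1.9467

Heun: k1 = f(x_n, p_n); k2 = f(x_n + h, p_n + h·k1); p_{n+1} = p_n + (h/2)·(k1 + k2).
x=1.000000, p=2.200000:
  k1 = f(1.000000, 2.200000) = -0.726000
  k2 = f(1.320000, 1.967680) = -0.857121
  p ← 2.200000 + (0.32/2)·(-0.726000 + (-0.857121)) = 1.946701
p(1.32) ≈ 1.9467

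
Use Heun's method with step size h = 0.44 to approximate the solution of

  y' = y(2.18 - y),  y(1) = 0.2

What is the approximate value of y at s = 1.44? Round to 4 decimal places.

0.4358

Heun: k1 = f(s_n, y_n); k2 = f(s_n + h, y_n + h·k1); y_{n+1} = y_n + (h/2)·(k1 + k2).
s=1.000000, y=0.200000:
  k1 = f(1.000000, 0.200000) = 0.396000
  k2 = f(1.440000, 0.374240) = 0.675788
  y ← 0.200000 + (0.44/2)·(0.396000 + 0.675788) = 0.435793
y(1.44) ≈ 0.4358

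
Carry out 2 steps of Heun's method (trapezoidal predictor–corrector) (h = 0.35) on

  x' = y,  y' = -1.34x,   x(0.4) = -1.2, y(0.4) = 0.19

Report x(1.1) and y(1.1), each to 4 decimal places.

-0.6920, 1.1621

Heun on (x,y): k1 = f(s_n, state_n); k2 = f(s_n + h, state_n + h·k1); state_{n+1} = state_n + (h/2)·(k1 + k2).
0.400000: (-1.200000, 0.190000)
  k1 = (0.190000, 1.608000)
  predictor → (-1.133500, 0.752800)
  k2 = (0.752800, 1.518890)
  → (-1.035010, 0.737206)
0.750000: (-1.035010, 0.737206)
  k1 = (0.737206, 1.386913)
  predictor → (-0.776988, 1.222625)
  k2 = (1.222625, 1.041164)
  → (-0.692040, 1.162119)
(x(1.1), y(1.1)) ≈ (-0.6920, 1.1621)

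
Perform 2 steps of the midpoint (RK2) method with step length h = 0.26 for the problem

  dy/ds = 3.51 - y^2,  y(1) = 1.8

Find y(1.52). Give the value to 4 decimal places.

Midpoint: k1 = f(s_n, y_n); k2 = f(s_n + h/2, y_n + (h/2)·k1); y_{n+1} = y_n + h·k2.
s=1.000000, y=1.800000:
  k1 = f(1.000000, 1.800000) = 0.270000
  k2 = f(1.130000, 1.835100) = 0.142408
  y ← 1.800000 + 0.26·0.142408 = 1.837026
s=1.260000, y=1.837026:
  k1 = f(1.260000, 1.837026) = 0.135335
  k2 = f(1.390000, 1.854620) = 0.070386
  y ← 1.837026 + 0.26·0.070386 = 1.855326
y(1.52) ≈ 1.8553

1.8553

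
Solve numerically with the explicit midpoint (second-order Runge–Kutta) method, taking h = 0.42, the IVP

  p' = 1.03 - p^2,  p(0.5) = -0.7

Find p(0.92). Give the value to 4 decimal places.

-0.4119

Midpoint: k1 = f(t_n, p_n); k2 = f(t_n + h/2, p_n + (h/2)·k1); p_{n+1} = p_n + h·k2.
t=0.500000, p=-0.700000:
  k1 = f(0.500000, -0.700000) = 0.540000
  k2 = f(0.710000, -0.586600) = 0.685900
  p ← -0.700000 + 0.42·0.685900 = -0.411922
p(0.92) ≈ -0.4119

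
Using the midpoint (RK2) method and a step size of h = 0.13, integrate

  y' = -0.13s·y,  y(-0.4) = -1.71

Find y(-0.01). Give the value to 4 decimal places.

-1.7279

Midpoint: k1 = f(s_n, y_n); k2 = f(s_n + h/2, y_n + (h/2)·k1); y_{n+1} = y_n + h·k2.
s=-0.400000, y=-1.710000:
  k1 = f(-0.400000, -1.710000) = -0.088920
  k2 = f(-0.335000, -1.715780) = -0.074722
  y ← -1.710000 + 0.13·(-0.074722) = -1.719714
s=-0.270000, y=-1.719714:
  k1 = f(-0.270000, -1.719714) = -0.060362
  k2 = f(-0.205000, -1.723637) = -0.045935
  y ← -1.719714 + 0.13·(-0.045935) = -1.725685
s=-0.140000, y=-1.725685:
  k1 = f(-0.140000, -1.725685) = -0.031407
  k2 = f(-0.075000, -1.727727) = -0.016845
  y ← -1.725685 + 0.13·(-0.016845) = -1.727875
y(-0.01) ≈ -1.7279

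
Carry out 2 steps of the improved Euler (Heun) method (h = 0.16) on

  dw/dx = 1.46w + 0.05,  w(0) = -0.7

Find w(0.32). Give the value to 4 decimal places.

Heun: k1 = f(x_n, w_n); k2 = f(x_n + h, w_n + h·k1); w_{n+1} = w_n + (h/2)·(k1 + k2).
x=0.000000, w=-0.700000:
  k1 = f(0.000000, -0.700000) = -0.972000
  k2 = f(0.160000, -0.855520) = -1.199059
  w ← -0.700000 + (0.16/2)·(-0.972000 + (-1.199059)) = -0.873685
x=0.160000, w=-0.873685:
  k1 = f(0.160000, -0.873685) = -1.225580
  k2 = f(0.320000, -1.069777) = -1.511875
  w ← -0.873685 + (0.16/2)·(-1.225580 + (-1.511875)) = -1.092681
w(0.32) ≈ -1.0927

-1.0927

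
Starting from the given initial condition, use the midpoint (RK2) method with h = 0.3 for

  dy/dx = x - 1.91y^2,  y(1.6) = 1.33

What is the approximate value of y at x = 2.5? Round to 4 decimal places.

Midpoint: k1 = f(x_n, y_n); k2 = f(x_n + h/2, y_n + (h/2)·k1); y_{n+1} = y_n + h·k2.
x=1.600000, y=1.330000:
  k1 = f(1.600000, 1.330000) = -1.778599
  k2 = f(1.750000, 1.063210) = -0.409094
  y ← 1.330000 + 0.3·(-0.409094) = 1.207272
x=1.900000, y=1.207272:
  k1 = f(1.900000, 1.207272) = -0.883835
  k2 = f(2.050000, 1.074697) = -0.155998
  y ← 1.207272 + 0.3·(-0.155998) = 1.160472
x=2.200000, y=1.160472:
  k1 = f(2.200000, 1.160472) = -0.372190
  k2 = f(2.350000, 1.104644) = 0.019345
  y ← 1.160472 + 0.3·0.019345 = 1.166276
y(2.5) ≈ 1.1663

1.1663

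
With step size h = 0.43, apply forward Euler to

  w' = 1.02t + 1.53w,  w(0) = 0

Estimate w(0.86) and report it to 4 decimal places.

Euler: w_{n+1} = w_n + h·f(t_n, w_n).
t=0.000000, w=0.000000: f=0.000000 → w ← 0.000000 + 0.43·0.000000 = 0.000000
t=0.430000, w=0.000000: f=0.438600 → w ← 0.000000 + 0.43·0.438600 = 0.188598
w(0.86) ≈ 0.1886

0.1886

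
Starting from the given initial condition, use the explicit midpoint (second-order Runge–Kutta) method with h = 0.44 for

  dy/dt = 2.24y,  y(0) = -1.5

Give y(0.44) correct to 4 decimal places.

Midpoint: k1 = f(t_n, y_n); k2 = f(t_n + h/2, y_n + (h/2)·k1); y_{n+1} = y_n + h·k2.
t=0.000000, y=-1.500000:
  k1 = f(0.000000, -1.500000) = -3.360000
  k2 = f(0.220000, -2.239200) = -5.015808
  y ← -1.500000 + 0.44·(-5.015808) = -3.706956
y(0.44) ≈ -3.7070

-3.7070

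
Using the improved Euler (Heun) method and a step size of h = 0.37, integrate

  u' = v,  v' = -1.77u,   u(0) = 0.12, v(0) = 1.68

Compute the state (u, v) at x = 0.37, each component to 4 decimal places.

Heun on (u,v): k1 = f(x_n, state_n); k2 = f(x_n + h, state_n + h·k1); state_{n+1} = state_n + (h/2)·(k1 + k2).
0.000000: (0.120000, 1.680000)
  k1 = (1.680000, -0.212400)
  predictor → (0.741600, 1.601412)
  k2 = (1.601412, -1.312632)
  → (0.727061, 1.397869)
(u(0.37), v(0.37)) ≈ (0.7271, 1.3979)

0.7271, 1.3979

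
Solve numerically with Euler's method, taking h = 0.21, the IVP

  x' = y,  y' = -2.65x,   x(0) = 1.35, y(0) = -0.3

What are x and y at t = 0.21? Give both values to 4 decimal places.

Euler on (x,y): x_{n+1} = x_n + h·x', y_{n+1} = y_n + h·y'.
0.000000: (1.350000, -0.300000); f=(-0.300000, -3.577500) → (1.287000, -1.051275)
(x(0.21), y(0.21)) ≈ (1.2870, -1.0513)

1.2870, -1.0513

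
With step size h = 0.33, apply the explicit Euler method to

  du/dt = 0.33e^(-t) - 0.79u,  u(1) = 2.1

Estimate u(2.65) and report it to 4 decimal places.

0.5204

Euler: u_{n+1} = u_n + h·f(t_n, u_n).
t=1.000000, u=2.100000: f=-1.537600 → u ← 2.100000 + 0.33·(-1.537600) = 1.592592
t=1.330000, u=1.592592: f=-1.170870 → u ← 1.592592 + 0.33·(-1.170870) = 1.206205
t=1.660000, u=1.206205: f=-0.890156 → u ← 1.206205 + 0.33·(-0.890156) = 0.912453
t=1.990000, u=0.912453: f=-0.675729 → u ← 0.912453 + 0.33·(-0.675729) = 0.689463
t=2.320000, u=0.689463: f=-0.512245 → u ← 0.689463 + 0.33·(-0.512245) = 0.520422
u(2.65) ≈ 0.5204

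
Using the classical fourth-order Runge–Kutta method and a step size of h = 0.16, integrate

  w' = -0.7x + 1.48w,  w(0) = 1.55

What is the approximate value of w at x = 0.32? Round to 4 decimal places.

RK4: k1 = f(x_n, w_n); k2 = f(x_n + h/2, w_n + (h/2)·k1); k3 = f(x_n + h/2, w_n + (h/2)·k2); k4 = f(x_n + h, w_n + h·k3); w_{n+1} = w_n + (h/6)·(k1 + 2k2 + 2k3 + k4).
x=0.000000, w=1.550000:
  k1 = f(0.000000, 1.550000) = 2.294000
  k2 = f(0.080000, 1.733520) = 2.509610
  k3 = f(0.080000, 1.750769) = 2.535138
  k4 = f(0.160000, 1.955622) = 2.782321
  w ← 1.550000 + (0.16/6)·(k1 + 2k2 + 2k3 + k4) = 1.954422
x=0.160000, w=1.954422:
  k1 = f(0.160000, 1.954422) = 2.780544
  k2 = f(0.240000, 2.176865) = 3.053761
  k3 = f(0.240000, 2.198723) = 3.086109
  k4 = f(0.320000, 2.448199) = 3.399335
  w ← 1.954422 + (0.16/6)·(k1 + 2k2 + 2k3 + k4) = 2.446678
w(0.32) ≈ 2.4467

2.4467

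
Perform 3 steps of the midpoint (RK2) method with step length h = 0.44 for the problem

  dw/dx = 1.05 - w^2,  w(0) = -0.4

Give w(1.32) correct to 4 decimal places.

Midpoint: k1 = f(x_n, w_n); k2 = f(x_n + h/2, w_n + (h/2)·k1); w_{n+1} = w_n + h·k2.
x=0.000000, w=-0.400000:
  k1 = f(0.000000, -0.400000) = 0.890000
  k2 = f(0.220000, -0.204200) = 1.008302
  w ← -0.400000 + 0.44·1.008302 = 0.043653
x=0.440000, w=0.043653:
  k1 = f(0.440000, 0.043653) = 1.048094
  k2 = f(0.660000, 0.274234) = 0.974796
  w ← 0.043653 + 0.44·0.974796 = 0.472563
x=0.880000, w=0.472563:
  k1 = f(0.880000, 0.472563) = 0.826684
  k2 = f(1.100000, 0.654434) = 0.621717
  w ← 0.472563 + 0.44·0.621717 = 0.746118
w(1.32) ≈ 0.7461

0.7461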